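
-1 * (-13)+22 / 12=89 / 6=14.83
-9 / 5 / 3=-3 / 5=-0.60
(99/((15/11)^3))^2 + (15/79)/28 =474163954147/311062500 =1524.34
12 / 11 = 1.09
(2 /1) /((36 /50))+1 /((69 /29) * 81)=15554 /5589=2.78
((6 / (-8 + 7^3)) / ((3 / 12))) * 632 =15168 / 335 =45.28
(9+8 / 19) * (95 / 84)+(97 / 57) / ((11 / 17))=233227 / 17556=13.28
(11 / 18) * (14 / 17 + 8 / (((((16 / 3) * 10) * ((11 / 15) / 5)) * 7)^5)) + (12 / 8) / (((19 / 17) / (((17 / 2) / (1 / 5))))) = 345291925821335225143 / 6000616512392527872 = 57.54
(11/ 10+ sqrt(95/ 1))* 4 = 22/ 5+ 4* sqrt(95) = 43.39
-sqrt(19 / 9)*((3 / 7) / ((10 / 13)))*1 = -0.81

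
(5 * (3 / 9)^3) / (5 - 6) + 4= 103 / 27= 3.81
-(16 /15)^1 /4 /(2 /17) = -34 /15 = -2.27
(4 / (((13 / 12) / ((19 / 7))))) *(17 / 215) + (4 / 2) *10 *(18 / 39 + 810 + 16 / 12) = 953012512 / 58695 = 16236.69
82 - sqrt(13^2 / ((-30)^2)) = 2447 / 30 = 81.57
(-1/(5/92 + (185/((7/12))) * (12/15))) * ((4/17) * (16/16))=-2576/2778259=-0.00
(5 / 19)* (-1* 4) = -20 / 19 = -1.05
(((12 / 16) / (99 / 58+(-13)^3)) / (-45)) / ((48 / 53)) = 1537 / 183350880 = 0.00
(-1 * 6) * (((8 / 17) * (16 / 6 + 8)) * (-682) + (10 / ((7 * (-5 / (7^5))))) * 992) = 486234752 / 17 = 28602044.24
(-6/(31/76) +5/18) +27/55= -427849/30690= -13.94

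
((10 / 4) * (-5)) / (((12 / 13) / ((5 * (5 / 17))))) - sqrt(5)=-8125 / 408 - sqrt(5)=-22.15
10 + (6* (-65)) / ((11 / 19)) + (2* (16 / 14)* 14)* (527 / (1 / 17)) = 3146268 / 11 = 286024.36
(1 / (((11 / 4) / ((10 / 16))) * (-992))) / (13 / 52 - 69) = 1 / 300080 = 0.00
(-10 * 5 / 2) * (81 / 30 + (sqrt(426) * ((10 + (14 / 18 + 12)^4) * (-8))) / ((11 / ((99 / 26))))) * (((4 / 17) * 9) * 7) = -17010 / 17 + 489905458000 * sqrt(426) / 17901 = 564857650.94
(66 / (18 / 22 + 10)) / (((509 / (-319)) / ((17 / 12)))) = -38599 / 7126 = -5.42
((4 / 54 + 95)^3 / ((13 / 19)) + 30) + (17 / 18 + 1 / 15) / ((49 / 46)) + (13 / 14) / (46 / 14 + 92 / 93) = 62611373303482009 / 49847787990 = 1256051.19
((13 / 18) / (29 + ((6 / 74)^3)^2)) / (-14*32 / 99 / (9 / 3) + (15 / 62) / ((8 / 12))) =-34121595513291 / 1569484365616165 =-0.02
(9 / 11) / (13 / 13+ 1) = 9 / 22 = 0.41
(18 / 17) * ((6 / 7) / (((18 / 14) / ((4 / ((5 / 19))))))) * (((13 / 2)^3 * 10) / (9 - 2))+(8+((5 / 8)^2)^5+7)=539772250775999 / 127775277056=4224.39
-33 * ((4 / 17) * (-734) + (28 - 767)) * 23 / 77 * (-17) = -1069431 / 7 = -152775.86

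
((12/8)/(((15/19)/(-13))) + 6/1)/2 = -187/20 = -9.35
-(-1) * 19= 19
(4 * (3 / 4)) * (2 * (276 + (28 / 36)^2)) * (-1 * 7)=-313670 / 27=-11617.41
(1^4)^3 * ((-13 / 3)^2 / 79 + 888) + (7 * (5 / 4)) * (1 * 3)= 2600803 / 2844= 914.49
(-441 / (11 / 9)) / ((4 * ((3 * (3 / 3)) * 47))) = -1323 / 2068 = -0.64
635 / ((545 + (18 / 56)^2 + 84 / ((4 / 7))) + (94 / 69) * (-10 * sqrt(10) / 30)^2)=309158640 / 337697149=0.92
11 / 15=0.73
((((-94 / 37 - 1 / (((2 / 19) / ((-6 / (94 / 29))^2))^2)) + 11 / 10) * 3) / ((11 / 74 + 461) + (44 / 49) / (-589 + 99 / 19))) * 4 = -66457702537829526 / 2407025766044285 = -27.61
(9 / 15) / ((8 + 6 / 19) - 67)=-57 / 5575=-0.01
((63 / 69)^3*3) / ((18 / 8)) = 12348 / 12167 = 1.01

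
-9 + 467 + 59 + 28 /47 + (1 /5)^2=608222 /1175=517.64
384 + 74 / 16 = 3109 / 8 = 388.62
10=10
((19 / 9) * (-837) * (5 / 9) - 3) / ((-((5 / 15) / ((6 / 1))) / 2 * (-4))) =-8862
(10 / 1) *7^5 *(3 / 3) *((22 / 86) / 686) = 2695 / 43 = 62.67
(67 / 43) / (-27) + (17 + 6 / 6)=20831 / 1161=17.94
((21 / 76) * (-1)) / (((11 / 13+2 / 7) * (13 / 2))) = -0.04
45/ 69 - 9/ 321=1536/ 2461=0.62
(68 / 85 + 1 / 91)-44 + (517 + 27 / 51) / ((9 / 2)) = 4999577 / 69615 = 71.82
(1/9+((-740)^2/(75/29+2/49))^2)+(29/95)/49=25367474327876969080724/583818932655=43450927863.05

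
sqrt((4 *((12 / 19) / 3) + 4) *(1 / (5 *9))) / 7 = 2 *sqrt(2185) / 1995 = 0.05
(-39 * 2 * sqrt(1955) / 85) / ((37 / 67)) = -5226 * sqrt(1955) / 3145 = -73.47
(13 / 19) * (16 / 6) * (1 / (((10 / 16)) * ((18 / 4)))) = 1664 / 2565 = 0.65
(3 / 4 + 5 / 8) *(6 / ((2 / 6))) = 99 / 4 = 24.75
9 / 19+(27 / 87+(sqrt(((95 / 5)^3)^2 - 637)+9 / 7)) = 7983 / 3857+2 * sqrt(11761311) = 6861.02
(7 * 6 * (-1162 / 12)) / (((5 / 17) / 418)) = -28900102 / 5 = -5780020.40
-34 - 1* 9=-43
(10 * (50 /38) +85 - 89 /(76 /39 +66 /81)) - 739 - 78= -13841801 /18430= -751.05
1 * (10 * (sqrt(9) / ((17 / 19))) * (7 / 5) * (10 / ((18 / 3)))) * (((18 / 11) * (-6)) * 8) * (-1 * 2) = 12290.05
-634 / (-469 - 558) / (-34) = -317 / 17459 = -0.02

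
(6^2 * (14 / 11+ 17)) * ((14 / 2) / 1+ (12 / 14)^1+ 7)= 752544 / 77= 9773.30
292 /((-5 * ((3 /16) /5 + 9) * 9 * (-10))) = 2336 /32535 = 0.07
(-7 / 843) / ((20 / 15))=-7 / 1124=-0.01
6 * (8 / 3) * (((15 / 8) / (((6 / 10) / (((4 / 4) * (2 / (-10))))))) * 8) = -80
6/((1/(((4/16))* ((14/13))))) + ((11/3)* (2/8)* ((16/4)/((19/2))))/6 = 1.68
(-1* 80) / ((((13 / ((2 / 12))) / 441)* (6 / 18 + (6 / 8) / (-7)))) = -493920 / 247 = -1999.68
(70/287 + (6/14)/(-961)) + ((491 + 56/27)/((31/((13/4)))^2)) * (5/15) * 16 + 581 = 13630912573/22340367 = 610.15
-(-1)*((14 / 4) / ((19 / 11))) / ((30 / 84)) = 539 / 95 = 5.67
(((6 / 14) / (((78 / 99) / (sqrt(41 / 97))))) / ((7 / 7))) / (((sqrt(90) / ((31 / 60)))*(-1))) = -341*sqrt(39770) / 3530800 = -0.02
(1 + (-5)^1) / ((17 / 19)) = -76 / 17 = -4.47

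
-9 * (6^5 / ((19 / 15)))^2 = -122444006400 / 361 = -339180073.13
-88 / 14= -44 / 7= -6.29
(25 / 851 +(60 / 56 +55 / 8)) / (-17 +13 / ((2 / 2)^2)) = -380095 / 190624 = -1.99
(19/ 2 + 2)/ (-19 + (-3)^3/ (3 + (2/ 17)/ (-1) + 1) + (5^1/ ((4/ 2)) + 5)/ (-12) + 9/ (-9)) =-1012/ 2427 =-0.42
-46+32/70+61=541/35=15.46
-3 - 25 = -28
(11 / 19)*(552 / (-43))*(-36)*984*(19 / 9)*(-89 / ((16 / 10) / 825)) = -1096758036000 / 43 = -25506000837.21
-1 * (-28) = 28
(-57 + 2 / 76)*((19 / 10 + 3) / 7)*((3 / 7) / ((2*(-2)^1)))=1299 / 304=4.27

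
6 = 6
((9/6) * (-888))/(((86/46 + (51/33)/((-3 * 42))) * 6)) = -119.53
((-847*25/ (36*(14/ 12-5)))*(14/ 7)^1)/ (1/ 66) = 465850/ 23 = 20254.35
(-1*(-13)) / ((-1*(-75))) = 13 / 75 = 0.17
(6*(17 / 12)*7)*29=3451 / 2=1725.50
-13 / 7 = -1.86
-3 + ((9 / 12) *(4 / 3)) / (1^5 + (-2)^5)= -94 / 31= -3.03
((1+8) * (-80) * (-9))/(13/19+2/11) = 1354320/181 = 7482.43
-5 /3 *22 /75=-22 /45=-0.49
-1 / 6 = -0.17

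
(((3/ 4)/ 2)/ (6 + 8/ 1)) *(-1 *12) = -9/ 28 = -0.32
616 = 616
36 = 36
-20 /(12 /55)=-275 /3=-91.67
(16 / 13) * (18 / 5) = 288 / 65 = 4.43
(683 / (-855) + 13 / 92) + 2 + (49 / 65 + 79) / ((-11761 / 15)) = 785369873 / 632977020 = 1.24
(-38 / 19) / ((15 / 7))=-0.93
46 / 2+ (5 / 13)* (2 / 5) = 301 / 13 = 23.15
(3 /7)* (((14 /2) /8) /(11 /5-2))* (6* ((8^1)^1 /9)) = 10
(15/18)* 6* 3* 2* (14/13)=420/13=32.31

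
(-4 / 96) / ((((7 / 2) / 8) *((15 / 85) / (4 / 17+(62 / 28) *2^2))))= -2164 / 441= -4.91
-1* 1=-1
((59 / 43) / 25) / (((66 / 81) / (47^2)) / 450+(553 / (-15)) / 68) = -0.10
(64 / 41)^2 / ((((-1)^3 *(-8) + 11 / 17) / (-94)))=-6545408 / 247107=-26.49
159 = 159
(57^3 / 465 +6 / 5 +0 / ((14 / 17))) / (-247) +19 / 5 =83566 / 38285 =2.18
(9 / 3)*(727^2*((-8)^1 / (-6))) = 2114116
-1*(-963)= 963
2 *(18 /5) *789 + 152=29164 /5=5832.80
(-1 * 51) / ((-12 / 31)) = 527 / 4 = 131.75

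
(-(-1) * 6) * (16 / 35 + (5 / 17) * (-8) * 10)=-82368 / 595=-138.43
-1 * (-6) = 6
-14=-14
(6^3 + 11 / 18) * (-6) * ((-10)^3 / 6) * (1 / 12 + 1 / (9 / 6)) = 487375 / 3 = 162458.33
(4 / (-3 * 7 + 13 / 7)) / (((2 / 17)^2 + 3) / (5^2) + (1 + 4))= -0.04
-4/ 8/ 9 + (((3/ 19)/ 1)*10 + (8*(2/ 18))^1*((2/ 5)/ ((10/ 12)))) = 16673/ 8550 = 1.95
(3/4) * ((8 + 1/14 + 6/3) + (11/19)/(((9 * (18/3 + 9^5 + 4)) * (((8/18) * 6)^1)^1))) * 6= 45.32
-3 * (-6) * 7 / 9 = 14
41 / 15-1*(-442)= 6671 / 15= 444.73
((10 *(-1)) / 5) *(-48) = 96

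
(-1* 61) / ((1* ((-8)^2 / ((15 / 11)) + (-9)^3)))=915 / 10231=0.09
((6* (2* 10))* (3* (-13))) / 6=-780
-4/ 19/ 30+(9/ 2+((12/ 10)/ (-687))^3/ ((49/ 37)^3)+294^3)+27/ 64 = 16371995062622150625288523/ 644257569368616000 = 25412188.91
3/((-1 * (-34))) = 3/34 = 0.09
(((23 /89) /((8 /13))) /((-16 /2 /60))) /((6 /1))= -1495 /2848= -0.52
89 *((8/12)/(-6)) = -89/9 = -9.89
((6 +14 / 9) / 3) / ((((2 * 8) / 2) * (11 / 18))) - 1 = -16 / 33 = -0.48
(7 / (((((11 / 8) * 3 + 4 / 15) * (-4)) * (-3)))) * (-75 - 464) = -37730 / 527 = -71.59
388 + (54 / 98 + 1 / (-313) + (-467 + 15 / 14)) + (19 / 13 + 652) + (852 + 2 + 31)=582623499 / 398762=1461.08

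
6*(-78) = -468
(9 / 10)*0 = 0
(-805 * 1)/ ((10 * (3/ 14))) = -1127/ 3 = -375.67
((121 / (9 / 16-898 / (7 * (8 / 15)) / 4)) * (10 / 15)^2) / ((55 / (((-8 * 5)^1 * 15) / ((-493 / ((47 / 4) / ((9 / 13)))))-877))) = 390092164 / 27753435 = 14.06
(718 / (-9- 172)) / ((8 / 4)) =-359 / 181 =-1.98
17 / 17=1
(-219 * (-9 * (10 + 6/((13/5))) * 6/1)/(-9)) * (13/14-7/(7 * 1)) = 105120/91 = 1155.16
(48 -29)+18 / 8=85 / 4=21.25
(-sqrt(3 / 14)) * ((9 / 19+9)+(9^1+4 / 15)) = -763 * sqrt(42) / 570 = -8.68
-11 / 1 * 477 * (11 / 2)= -57717 / 2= -28858.50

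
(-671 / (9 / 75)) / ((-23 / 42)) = 234850 / 23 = 10210.87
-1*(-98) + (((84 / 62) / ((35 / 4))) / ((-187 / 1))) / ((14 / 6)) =19883638 / 202895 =98.00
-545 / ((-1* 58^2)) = 545 / 3364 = 0.16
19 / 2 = 9.50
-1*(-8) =8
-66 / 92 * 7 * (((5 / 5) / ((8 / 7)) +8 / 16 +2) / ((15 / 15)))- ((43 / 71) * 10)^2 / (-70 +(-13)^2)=-3180674183 / 183653712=-17.32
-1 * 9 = -9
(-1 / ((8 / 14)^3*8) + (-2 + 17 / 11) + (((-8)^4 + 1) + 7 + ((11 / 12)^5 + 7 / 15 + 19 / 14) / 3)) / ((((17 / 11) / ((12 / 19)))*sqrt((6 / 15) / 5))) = 1179407093021*sqrt(2) / 281304576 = 5929.28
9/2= 4.50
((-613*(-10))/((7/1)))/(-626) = -3065/2191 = -1.40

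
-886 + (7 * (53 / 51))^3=-66463975 / 132651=-501.04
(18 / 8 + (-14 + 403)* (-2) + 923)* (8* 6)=7068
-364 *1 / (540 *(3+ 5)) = -91 / 1080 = -0.08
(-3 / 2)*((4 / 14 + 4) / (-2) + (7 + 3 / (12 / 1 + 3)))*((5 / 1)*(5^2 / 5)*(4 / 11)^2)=-21240 / 847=-25.08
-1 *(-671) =671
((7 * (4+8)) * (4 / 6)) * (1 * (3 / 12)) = 14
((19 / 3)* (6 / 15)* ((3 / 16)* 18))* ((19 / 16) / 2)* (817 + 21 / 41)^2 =912527399169 / 268960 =3392799.67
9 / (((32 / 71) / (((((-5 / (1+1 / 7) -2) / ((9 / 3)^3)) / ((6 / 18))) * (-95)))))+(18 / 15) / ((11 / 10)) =3787017 / 2816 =1344.82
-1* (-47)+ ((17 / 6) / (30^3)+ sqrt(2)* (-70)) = 7614017 / 162000-70* sqrt(2) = -51.99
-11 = -11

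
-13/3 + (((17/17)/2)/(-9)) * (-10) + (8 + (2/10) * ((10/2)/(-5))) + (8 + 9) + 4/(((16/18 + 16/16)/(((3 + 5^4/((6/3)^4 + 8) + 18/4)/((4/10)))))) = 607703/3060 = 198.60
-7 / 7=-1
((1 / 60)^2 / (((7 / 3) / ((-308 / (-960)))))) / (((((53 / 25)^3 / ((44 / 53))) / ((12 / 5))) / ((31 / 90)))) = 18755 / 6817375584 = 0.00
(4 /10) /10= 1 /25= 0.04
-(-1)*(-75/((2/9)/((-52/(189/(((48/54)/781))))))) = 5200/49203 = 0.11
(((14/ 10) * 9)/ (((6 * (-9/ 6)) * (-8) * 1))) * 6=21/ 20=1.05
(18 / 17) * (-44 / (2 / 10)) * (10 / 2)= -19800 / 17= -1164.71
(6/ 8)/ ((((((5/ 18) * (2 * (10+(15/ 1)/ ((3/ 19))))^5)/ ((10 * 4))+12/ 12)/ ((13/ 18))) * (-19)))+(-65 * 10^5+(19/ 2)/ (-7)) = -6500001.36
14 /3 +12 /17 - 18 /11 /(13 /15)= 25412 /7293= 3.48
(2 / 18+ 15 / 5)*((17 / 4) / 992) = 119 / 8928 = 0.01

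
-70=-70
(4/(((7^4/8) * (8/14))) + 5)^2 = 2968729/117649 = 25.23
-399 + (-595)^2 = 353626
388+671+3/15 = 5296/5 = 1059.20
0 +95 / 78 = 95 / 78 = 1.22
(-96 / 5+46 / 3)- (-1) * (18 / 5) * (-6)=-382 / 15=-25.47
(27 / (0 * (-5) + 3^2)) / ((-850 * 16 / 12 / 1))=-9 / 3400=-0.00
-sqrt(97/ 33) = -sqrt(3201)/ 33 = -1.71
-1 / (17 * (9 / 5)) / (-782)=5 / 119646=0.00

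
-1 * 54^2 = -2916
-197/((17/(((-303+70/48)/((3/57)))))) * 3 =27088091/136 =199177.14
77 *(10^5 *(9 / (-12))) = -5775000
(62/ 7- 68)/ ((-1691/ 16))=6624/ 11837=0.56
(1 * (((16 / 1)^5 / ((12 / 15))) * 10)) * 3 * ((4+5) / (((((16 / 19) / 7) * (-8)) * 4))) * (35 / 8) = -402192000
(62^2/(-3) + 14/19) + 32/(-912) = -24332/19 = -1280.63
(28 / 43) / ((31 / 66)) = 1848 / 1333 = 1.39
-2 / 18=-1 / 9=-0.11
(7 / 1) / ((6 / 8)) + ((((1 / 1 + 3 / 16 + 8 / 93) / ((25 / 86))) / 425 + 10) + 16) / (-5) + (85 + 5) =94.13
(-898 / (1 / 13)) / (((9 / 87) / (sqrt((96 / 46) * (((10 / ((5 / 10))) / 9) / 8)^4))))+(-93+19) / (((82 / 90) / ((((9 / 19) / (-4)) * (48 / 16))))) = 44955 / 1558 - 8463650 * sqrt(69) / 5589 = -12550.20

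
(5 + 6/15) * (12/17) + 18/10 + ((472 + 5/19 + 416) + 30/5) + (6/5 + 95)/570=43607117/48450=900.04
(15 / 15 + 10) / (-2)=-11 / 2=-5.50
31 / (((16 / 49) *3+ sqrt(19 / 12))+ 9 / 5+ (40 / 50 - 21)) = -388985520 / 217449413 - 3721550 *sqrt(57) / 217449413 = -1.92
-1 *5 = -5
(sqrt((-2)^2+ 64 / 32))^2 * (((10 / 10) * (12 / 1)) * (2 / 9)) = 16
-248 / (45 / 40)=-1984 / 9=-220.44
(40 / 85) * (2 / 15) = 16 / 255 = 0.06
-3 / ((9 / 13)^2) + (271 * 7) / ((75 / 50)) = 33977 / 27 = 1258.41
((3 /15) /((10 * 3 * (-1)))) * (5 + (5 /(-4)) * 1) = -1 /40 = -0.02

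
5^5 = 3125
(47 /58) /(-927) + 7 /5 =376127 /268830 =1.40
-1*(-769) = 769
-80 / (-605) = 16 / 121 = 0.13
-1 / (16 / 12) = -3 / 4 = -0.75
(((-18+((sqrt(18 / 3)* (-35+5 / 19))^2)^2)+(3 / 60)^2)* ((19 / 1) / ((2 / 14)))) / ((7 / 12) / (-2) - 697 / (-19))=57379581962201541 / 299539750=191559156.88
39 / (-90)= -13 / 30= -0.43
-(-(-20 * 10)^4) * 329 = 526400000000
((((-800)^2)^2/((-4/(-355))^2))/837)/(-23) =-3226240000000000/19251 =-167588177237.55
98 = 98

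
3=3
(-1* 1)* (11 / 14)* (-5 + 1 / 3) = 11 / 3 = 3.67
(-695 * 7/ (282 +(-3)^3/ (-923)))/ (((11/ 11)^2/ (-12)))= 17961580/ 86771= 207.00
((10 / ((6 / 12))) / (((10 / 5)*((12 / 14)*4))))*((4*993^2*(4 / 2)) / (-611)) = -23007810 / 611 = -37655.99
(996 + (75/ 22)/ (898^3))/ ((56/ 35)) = 79337960771895/ 127450539392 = 622.50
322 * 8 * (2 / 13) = 5152 / 13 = 396.31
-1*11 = -11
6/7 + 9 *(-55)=-3459/7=-494.14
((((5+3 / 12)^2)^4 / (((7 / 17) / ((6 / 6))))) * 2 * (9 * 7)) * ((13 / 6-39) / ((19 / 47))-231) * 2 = -70833554148359331 / 622592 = -113772027504.95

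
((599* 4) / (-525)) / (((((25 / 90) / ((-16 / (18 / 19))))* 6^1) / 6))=728384 / 2625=277.48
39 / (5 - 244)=-39 / 239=-0.16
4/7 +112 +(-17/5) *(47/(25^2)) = 2456907/21875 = 112.32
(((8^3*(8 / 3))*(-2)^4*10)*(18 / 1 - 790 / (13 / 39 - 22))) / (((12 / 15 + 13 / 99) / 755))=57802162176000 / 5993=9644946133.16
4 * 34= 136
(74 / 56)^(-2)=784 / 1369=0.57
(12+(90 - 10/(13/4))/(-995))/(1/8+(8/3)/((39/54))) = 246544/79003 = 3.12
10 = 10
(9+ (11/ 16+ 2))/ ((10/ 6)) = 561/ 80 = 7.01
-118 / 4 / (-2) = 59 / 4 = 14.75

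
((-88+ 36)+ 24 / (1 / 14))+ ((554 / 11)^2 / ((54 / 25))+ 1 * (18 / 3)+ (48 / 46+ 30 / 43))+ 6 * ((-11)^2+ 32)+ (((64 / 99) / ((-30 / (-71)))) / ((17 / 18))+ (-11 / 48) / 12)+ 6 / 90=2385.71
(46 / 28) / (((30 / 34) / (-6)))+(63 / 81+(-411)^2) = 53206841 / 315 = 168910.61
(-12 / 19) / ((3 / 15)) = -60 / 19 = -3.16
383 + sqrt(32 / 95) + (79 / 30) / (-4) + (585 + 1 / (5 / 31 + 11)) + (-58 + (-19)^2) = 4 *sqrt(190) / 95 + 26374153 / 20760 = 1271.01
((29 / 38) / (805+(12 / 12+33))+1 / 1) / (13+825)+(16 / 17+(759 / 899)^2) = 1.66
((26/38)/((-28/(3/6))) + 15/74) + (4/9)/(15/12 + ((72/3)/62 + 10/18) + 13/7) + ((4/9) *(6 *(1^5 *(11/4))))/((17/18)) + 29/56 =5344871507/622742708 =8.58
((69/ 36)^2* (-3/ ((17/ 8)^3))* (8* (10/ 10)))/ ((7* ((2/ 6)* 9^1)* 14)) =-67712/ 2166633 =-0.03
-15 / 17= -0.88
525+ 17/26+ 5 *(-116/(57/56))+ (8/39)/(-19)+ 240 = 290203/1482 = 195.82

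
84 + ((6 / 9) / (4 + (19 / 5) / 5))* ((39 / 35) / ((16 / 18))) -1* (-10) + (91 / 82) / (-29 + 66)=476175587 / 5054644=94.21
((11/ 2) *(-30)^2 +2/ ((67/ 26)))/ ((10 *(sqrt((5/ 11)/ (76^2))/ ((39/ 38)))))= 12936378 *sqrt(55)/ 1675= 57276.86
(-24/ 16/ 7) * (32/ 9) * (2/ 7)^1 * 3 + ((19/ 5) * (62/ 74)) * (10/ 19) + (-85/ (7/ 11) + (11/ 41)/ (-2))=-19725445/ 148666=-132.68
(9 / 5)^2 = 81 / 25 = 3.24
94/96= 47/48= 0.98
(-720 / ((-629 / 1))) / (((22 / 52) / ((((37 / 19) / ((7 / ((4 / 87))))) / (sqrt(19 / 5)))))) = 24960* sqrt(95) / 13703921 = 0.02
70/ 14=5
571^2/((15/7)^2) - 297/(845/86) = 70974.26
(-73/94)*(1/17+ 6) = -7519/1598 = -4.71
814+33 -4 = 843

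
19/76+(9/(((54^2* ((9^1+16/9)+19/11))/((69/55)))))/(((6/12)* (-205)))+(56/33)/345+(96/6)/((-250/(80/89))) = 50759519963/257156524350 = 0.20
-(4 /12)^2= -1 /9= -0.11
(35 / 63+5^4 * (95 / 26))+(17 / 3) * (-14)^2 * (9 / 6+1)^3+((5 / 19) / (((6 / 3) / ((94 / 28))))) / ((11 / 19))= 707716015 / 36036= 19639.14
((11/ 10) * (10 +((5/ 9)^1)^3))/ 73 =16313/ 106434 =0.15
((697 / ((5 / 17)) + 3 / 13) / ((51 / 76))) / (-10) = -5853976 / 16575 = -353.18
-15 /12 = -5 /4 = -1.25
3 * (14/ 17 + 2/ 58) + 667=330100/ 493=669.57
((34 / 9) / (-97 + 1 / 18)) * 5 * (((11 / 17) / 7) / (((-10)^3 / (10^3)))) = 44 / 2443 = 0.02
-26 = -26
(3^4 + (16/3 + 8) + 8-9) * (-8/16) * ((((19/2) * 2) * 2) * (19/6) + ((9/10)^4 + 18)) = -29187781/4500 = -6486.17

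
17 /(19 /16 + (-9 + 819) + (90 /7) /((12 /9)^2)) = 1904 /91663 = 0.02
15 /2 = 7.50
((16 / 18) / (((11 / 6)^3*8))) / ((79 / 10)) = 240 / 105149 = 0.00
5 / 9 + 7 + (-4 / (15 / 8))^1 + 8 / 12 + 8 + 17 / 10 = 1421 / 90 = 15.79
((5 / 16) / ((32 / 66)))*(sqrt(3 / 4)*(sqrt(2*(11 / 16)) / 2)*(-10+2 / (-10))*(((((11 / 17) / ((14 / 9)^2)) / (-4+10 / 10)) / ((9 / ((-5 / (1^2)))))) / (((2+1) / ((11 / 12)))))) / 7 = -0.01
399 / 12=133 / 4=33.25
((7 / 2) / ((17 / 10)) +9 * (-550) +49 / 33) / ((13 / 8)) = -22199696 / 7293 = -3043.97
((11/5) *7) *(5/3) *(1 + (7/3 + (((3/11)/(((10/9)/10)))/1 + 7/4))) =6965/36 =193.47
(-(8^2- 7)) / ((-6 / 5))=95 / 2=47.50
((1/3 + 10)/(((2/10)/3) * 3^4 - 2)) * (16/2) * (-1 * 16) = -19840/51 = -389.02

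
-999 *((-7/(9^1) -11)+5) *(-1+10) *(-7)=-426573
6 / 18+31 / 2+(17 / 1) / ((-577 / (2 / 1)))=54611 / 3462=15.77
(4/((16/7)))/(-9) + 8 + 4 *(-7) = -727/36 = -20.19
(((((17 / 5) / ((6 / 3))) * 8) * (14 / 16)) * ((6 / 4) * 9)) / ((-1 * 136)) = -189 / 160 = -1.18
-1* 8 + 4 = -4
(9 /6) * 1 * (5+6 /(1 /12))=231 /2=115.50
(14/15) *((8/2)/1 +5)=42/5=8.40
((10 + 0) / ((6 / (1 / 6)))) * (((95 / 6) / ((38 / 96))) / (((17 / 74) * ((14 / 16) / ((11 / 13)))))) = 651200 / 13923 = 46.77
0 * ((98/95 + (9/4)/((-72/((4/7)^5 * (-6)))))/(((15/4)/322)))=0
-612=-612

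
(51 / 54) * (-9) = -17 / 2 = -8.50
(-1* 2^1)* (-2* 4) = 16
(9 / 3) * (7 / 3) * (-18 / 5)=-126 / 5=-25.20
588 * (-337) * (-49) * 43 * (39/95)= 16283072988/95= 171400768.29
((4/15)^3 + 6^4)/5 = 4374064/16875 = 259.20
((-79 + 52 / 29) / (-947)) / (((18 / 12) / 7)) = 31346 / 82389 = 0.38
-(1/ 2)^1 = -1/ 2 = -0.50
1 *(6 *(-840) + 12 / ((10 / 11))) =-25134 / 5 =-5026.80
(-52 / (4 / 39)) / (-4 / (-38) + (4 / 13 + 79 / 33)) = -4132557 / 22879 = -180.63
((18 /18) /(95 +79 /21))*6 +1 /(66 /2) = 3116 /34221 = 0.09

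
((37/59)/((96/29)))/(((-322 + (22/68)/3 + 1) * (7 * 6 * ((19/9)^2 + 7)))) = -0.00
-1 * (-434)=434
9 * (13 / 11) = 117 / 11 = 10.64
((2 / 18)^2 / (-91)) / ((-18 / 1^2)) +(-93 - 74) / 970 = -5539064 / 32174415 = -0.17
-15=-15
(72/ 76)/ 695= 18/ 13205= 0.00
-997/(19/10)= -9970/19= -524.74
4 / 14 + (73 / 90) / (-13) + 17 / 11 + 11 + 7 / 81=10423121 / 810810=12.86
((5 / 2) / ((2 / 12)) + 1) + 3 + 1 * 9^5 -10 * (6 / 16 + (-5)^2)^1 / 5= 236069 / 4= 59017.25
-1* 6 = -6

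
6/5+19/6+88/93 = 1647/310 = 5.31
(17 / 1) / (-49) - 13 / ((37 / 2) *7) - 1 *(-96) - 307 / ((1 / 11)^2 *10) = -65615141 / 18130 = -3619.15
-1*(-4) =4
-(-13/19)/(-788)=-13/14972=-0.00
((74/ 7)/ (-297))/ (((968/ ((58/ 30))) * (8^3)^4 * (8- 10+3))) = -1073/ 1037220170893885440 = -0.00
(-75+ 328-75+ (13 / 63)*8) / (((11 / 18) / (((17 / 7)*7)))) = 384812 / 77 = 4997.56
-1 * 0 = 0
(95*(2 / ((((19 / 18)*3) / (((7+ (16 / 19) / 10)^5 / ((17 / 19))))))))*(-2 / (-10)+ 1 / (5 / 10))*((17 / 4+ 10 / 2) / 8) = 168574152542398053 / 55386425000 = 3043600.53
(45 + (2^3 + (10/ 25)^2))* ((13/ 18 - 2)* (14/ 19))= -50.05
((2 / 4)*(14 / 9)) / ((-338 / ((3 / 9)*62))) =-217 / 4563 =-0.05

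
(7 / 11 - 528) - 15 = -5966 / 11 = -542.36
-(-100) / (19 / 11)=1100 / 19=57.89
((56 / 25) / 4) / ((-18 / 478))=-3346 / 225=-14.87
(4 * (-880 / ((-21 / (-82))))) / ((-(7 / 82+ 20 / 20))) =23668480 / 1869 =12663.71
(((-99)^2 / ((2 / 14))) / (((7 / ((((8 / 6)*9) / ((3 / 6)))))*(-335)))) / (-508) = 58806 / 42545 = 1.38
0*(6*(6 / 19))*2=0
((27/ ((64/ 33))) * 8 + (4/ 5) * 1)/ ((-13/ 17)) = -146.69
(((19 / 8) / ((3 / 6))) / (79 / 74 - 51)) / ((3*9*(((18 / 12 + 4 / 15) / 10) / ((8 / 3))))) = -0.05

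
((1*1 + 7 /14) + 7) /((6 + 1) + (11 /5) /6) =15 /13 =1.15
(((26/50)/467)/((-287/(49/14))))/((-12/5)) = 13/2297640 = 0.00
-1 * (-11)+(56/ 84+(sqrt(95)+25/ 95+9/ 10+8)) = sqrt(95)+11873/ 570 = 30.58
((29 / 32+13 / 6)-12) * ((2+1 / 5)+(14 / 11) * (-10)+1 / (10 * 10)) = 9914633 / 105600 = 93.89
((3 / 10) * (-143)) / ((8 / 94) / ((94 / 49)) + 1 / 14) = -6633627 / 17905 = -370.49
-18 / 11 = -1.64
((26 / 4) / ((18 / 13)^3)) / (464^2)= 28561 / 2511212544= 0.00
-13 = -13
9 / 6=1.50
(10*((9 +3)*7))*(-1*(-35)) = 29400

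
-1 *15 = -15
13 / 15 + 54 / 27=43 / 15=2.87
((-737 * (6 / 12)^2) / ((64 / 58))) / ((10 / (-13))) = 277849 / 1280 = 217.07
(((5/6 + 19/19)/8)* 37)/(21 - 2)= 407/912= 0.45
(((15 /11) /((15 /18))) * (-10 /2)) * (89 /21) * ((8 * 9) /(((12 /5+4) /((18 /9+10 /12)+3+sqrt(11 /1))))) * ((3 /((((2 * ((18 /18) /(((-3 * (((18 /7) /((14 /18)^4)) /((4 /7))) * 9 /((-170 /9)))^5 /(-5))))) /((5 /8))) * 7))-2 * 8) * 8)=1.284e+9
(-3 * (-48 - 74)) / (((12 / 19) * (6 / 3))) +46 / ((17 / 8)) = 21175 / 68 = 311.40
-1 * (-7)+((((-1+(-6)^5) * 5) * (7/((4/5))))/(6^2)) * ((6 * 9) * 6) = -12248747/4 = -3062186.75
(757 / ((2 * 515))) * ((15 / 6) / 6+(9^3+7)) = 6689609 / 12360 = 541.23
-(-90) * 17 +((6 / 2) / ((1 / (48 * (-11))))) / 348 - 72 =42150 / 29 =1453.45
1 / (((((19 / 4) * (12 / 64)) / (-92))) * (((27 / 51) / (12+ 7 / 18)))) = -2417.31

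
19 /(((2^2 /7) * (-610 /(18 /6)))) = -399 /2440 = -0.16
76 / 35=2.17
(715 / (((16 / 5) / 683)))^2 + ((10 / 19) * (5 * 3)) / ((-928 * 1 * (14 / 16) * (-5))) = 22995514902987545 / 987392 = 23289144436.04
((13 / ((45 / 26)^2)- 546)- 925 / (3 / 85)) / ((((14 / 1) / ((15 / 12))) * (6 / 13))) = -100599083 / 19440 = -5174.85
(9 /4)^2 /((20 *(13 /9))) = 729 /4160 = 0.18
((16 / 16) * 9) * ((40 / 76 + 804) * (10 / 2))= 687870 / 19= 36203.68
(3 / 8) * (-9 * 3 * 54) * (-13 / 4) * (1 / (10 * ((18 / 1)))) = 3159 / 320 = 9.87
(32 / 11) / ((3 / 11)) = 32 / 3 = 10.67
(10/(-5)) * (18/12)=-3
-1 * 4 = -4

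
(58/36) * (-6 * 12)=-116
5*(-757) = -3785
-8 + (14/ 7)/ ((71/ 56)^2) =-34056/ 5041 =-6.76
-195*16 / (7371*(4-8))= 20 / 189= 0.11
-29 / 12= -2.42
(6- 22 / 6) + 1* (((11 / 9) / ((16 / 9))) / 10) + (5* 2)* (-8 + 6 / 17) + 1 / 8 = -603379 / 8160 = -73.94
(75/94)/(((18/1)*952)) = 25/536928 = 0.00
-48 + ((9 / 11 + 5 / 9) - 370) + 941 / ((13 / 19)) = 958.68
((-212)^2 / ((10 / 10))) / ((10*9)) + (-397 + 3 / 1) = 4742 / 45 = 105.38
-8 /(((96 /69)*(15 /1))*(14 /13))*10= -299 /84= -3.56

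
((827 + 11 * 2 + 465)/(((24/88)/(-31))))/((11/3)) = -40734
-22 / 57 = -0.39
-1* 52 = -52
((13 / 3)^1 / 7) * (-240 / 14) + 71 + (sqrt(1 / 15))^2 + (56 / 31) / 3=1391174 / 22785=61.06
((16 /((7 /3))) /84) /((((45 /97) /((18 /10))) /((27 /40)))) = 2619 /12250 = 0.21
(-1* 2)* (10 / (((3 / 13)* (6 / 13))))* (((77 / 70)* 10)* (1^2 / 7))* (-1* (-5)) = -92950 / 63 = -1475.40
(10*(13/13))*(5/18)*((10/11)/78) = 125/3861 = 0.03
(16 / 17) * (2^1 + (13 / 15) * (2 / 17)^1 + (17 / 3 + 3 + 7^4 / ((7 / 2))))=2842816 / 4335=655.78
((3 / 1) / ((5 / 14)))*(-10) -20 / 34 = -84.59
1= 1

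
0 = 0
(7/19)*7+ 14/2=182/19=9.58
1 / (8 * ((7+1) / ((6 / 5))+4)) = 3 / 256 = 0.01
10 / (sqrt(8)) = 5 * sqrt(2) / 2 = 3.54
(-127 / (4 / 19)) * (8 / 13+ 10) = -166497 / 26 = -6403.73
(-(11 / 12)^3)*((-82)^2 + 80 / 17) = -5182.82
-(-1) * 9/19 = 9/19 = 0.47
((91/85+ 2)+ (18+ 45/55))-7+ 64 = 73761/935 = 78.89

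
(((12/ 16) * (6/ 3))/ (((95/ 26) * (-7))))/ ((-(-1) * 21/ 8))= -104/ 4655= -0.02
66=66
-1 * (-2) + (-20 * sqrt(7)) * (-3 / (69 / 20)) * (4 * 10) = 2 + 16000 * sqrt(7) / 23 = 1842.52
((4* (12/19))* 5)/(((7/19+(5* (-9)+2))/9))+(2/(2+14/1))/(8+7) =-319/120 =-2.66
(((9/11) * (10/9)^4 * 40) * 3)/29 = 400000/77517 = 5.16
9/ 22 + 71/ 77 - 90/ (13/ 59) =-815075/ 2002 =-407.13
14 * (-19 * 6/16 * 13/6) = -1729/8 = -216.12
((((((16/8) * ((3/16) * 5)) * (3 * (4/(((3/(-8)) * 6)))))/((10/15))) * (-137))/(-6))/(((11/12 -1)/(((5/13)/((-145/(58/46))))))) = -4110/299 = -13.75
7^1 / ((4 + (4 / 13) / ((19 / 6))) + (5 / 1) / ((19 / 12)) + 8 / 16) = 3458 / 3831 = 0.90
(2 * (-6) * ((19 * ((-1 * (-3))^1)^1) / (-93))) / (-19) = -12 / 31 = -0.39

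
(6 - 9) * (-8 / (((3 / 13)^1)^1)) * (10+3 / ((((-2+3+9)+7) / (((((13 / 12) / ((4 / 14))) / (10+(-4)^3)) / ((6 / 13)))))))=5712941 / 5508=1037.21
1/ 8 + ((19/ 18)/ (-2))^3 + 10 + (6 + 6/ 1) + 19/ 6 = 1173149/ 46656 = 25.14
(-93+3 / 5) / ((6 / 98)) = -1509.20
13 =13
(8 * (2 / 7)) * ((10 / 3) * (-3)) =-160 / 7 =-22.86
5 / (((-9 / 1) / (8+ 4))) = -20 / 3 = -6.67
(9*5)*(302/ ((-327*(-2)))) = 2265/ 109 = 20.78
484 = 484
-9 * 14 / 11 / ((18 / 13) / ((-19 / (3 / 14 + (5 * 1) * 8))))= 24206 / 6193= 3.91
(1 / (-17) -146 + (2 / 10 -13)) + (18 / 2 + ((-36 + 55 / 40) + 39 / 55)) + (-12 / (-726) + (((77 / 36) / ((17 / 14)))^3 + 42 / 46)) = -7072161470371 / 39870115164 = -177.38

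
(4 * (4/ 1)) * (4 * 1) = 64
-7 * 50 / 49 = -50 / 7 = -7.14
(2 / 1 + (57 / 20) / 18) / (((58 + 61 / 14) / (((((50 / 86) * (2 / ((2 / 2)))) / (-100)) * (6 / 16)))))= -1813 / 12012480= -0.00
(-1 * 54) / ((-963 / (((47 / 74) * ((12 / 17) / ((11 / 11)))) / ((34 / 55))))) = 46530 / 1144151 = 0.04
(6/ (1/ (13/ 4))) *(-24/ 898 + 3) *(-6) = -156195/ 449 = -347.87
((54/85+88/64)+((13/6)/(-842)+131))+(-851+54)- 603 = -1088143649/858840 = -1266.99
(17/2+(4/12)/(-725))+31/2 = 52199/2175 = 24.00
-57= -57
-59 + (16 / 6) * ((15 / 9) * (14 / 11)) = -5281 / 99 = -53.34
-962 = -962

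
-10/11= -0.91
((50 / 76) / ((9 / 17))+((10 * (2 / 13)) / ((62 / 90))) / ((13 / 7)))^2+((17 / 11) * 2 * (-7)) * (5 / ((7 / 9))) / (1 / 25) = -122583791931446125 / 35313575667084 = -3471.29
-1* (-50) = 50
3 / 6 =1 / 2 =0.50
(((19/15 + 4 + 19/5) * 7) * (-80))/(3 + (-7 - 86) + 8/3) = 7616/131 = 58.14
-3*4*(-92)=1104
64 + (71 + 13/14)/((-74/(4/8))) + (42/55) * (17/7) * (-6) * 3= 3433863/113960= 30.13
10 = 10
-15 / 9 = -5 / 3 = -1.67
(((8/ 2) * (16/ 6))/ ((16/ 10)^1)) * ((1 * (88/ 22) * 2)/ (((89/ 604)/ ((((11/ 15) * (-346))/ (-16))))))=4597648/ 801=5739.89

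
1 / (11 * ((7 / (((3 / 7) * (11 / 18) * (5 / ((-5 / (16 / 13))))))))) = -0.00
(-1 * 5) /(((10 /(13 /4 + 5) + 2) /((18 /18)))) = -165 /106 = -1.56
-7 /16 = -0.44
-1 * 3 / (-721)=3 / 721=0.00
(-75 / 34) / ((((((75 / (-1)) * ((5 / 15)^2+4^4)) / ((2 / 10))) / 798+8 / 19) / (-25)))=-2244375 / 4880989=-0.46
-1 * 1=-1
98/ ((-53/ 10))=-980/ 53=-18.49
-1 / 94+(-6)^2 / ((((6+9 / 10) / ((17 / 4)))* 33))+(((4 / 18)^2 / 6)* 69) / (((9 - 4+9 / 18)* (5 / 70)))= 4058543 / 1926342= 2.11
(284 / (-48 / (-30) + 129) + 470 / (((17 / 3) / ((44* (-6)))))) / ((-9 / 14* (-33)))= -3402680120 / 3296997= -1032.05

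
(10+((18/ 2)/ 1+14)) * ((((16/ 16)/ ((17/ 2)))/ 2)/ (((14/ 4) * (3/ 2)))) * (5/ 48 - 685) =-361625/ 1428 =-253.24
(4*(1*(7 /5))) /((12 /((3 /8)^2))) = 21 /320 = 0.07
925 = 925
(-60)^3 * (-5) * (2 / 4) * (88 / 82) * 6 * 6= 855360000 / 41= 20862439.02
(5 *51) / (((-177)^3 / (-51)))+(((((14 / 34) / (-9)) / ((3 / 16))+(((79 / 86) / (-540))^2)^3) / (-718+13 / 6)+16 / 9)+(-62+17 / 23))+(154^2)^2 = 324325289128268906619711710790677737984440043531 / 576630986609582909332892420474880000000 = 562448596.52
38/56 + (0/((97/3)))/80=19/28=0.68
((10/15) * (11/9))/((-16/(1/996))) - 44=-9465995/215136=-44.00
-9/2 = -4.50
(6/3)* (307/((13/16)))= 9824/13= 755.69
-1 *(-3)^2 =-9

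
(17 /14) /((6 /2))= 17 /42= 0.40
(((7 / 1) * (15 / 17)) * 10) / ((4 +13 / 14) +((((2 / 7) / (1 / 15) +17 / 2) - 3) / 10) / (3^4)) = 11907000 / 952459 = 12.50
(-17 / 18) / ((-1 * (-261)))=-17 / 4698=-0.00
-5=-5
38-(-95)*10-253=735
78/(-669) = -26/223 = -0.12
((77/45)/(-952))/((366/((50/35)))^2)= -55/2008536264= -0.00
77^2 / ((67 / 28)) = 166012 / 67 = 2477.79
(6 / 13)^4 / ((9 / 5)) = 720 / 28561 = 0.03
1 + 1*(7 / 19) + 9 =197 / 19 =10.37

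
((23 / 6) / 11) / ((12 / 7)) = 0.20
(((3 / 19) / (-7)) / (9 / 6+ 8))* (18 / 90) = -0.00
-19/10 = -1.90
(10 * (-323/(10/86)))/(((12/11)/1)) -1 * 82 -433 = -155869/6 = -25978.17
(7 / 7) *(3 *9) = 27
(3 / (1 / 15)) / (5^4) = 9 / 125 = 0.07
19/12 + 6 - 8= -5/12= -0.42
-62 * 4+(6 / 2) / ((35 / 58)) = -243.03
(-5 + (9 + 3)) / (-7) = -1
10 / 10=1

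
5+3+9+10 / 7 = 129 / 7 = 18.43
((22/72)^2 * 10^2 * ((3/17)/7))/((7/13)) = 39325/89964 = 0.44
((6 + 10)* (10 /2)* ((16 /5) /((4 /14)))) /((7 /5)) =640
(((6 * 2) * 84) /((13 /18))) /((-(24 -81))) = 6048 /247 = 24.49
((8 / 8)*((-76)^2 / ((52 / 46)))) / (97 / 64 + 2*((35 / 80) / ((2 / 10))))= 4251136 / 4901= 867.40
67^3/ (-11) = -300763/ 11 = -27342.09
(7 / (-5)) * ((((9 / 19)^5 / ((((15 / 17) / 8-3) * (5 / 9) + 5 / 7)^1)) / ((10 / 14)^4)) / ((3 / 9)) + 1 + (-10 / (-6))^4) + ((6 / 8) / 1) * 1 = -70316789261859499 / 6380442854437500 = -11.02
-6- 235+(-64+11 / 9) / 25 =-10958 / 45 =-243.51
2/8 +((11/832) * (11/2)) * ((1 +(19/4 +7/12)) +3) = 1159/1248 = 0.93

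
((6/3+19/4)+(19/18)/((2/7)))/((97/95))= 10.23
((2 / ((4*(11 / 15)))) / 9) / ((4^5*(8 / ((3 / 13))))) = 5 / 2342912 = 0.00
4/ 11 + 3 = 37/ 11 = 3.36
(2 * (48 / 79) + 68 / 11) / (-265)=-6428 / 230285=-0.03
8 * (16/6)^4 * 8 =262144/81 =3236.35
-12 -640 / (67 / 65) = -42404 / 67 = -632.90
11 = 11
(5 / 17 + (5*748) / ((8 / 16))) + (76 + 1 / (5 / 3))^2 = 5672838 / 425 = 13347.85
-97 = -97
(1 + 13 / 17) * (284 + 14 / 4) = 507.35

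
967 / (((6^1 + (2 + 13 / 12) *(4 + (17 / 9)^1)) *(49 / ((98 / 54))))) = 3868 / 2609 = 1.48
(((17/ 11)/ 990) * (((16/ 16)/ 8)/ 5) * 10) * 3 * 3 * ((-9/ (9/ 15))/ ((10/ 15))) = -153/ 1936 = -0.08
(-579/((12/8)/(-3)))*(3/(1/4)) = 13896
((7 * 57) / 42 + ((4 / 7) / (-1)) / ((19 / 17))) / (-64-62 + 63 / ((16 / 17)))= -6376 / 41895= -0.15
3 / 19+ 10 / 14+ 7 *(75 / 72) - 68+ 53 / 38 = -186545 / 3192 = -58.44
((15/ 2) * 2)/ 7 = 15/ 7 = 2.14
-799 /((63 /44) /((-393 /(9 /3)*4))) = 18421744 /63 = 292408.63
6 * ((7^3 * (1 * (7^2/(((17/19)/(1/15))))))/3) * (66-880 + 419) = -50454614/51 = -989306.16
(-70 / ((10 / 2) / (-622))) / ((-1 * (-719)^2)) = -0.02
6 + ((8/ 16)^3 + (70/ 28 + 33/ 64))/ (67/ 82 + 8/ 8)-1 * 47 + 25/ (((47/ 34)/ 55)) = 214103391/ 224096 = 955.41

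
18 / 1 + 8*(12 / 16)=24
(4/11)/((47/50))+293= 293.39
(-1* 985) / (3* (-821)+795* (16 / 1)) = -985 / 10257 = -0.10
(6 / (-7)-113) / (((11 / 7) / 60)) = -47820 / 11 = -4347.27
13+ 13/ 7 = 104/ 7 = 14.86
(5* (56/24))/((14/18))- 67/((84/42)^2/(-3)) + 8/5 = 1337/20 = 66.85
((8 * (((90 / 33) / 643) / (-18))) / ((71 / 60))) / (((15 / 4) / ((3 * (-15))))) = 9600 / 502183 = 0.02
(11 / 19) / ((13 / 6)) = 66 / 247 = 0.27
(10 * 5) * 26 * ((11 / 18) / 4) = 3575 / 18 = 198.61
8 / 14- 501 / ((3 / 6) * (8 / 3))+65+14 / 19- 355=-353483 / 532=-664.44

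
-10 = -10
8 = 8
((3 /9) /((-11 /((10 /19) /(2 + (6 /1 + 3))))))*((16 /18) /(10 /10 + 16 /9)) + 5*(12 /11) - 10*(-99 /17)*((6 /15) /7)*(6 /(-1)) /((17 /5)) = -29187868 /69763155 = -0.42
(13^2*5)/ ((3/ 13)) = 10985/ 3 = 3661.67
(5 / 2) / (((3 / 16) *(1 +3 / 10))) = 10.26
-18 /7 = -2.57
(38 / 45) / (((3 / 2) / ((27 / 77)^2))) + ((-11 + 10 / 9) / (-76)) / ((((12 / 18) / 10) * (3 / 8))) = 26734942 / 5069295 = 5.27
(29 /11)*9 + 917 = 10348 /11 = 940.73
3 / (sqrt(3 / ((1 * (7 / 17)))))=sqrt(357) / 17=1.11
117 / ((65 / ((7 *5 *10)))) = 630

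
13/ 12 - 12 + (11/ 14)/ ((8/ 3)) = -3569/ 336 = -10.62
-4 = -4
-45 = -45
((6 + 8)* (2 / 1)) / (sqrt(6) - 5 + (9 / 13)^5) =-9343151704432 / 1201776662981 - 1930018885886* sqrt(6) / 1201776662981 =-11.71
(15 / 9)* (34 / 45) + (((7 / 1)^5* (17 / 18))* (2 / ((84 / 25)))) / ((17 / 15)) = 900511 / 108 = 8338.06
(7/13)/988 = 0.00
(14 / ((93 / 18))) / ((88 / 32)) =336 / 341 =0.99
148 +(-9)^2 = 229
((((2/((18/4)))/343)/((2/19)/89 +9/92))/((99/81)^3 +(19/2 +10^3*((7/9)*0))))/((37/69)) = 6955935264/3227952537649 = 0.00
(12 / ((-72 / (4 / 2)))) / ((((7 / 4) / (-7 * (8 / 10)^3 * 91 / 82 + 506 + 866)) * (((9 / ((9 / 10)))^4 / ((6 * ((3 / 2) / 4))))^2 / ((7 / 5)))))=-47325033 / 2562500000000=-0.00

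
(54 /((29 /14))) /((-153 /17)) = -84 /29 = -2.90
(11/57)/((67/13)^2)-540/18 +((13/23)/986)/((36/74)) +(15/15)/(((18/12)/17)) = -649607068745/34816127364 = -18.66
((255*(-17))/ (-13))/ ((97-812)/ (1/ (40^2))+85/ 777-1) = -3368295/ 11555552996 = -0.00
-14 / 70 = -1 / 5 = -0.20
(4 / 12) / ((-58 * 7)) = -1 / 1218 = -0.00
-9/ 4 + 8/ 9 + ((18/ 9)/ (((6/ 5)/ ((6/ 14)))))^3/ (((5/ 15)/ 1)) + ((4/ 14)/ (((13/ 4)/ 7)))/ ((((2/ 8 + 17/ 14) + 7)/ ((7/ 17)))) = -51283025/ 215583732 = -0.24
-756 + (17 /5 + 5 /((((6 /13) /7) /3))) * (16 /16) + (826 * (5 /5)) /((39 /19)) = -47849 /390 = -122.69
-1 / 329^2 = -1 / 108241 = -0.00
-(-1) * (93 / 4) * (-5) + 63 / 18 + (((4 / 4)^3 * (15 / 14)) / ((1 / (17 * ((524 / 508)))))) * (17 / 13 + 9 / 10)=-117670 / 1651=-71.27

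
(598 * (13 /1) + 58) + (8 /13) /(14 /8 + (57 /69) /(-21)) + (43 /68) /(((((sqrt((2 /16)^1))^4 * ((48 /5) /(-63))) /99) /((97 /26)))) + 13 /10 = -65926598874 /730405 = -90260.33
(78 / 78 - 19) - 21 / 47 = -867 / 47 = -18.45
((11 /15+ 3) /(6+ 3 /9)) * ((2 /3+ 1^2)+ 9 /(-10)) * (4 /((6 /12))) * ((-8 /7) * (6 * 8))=-94208 /475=-198.33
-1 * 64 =-64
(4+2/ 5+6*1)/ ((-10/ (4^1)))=-104/ 25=-4.16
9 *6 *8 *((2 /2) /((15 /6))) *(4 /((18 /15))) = 576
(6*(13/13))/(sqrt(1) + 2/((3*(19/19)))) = 18/5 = 3.60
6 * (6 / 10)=18 / 5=3.60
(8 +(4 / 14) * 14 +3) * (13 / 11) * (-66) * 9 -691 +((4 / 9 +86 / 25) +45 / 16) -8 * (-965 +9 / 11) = -138633601 / 39600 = -3500.85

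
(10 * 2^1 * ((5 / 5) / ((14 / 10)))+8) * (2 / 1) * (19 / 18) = 988 / 21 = 47.05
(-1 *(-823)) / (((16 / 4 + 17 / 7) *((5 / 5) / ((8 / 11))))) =46088 / 495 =93.11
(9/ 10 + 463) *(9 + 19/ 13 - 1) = 570597/ 130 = 4389.21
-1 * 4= -4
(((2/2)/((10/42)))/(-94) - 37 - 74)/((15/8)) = -69588/1175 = -59.22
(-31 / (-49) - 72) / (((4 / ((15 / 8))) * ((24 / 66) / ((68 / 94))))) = -9809085 / 147392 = -66.55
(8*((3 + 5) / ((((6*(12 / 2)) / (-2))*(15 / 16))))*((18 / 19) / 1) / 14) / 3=-512 / 5985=-0.09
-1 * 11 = -11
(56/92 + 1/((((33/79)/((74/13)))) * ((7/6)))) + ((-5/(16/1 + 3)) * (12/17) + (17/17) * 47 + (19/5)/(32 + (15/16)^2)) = 59.22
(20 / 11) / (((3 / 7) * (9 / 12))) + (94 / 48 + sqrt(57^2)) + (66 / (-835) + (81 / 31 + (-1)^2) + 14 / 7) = 1438114123 / 20500920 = 70.15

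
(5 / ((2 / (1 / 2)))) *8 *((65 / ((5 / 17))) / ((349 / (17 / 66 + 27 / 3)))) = 675155 / 11517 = 58.62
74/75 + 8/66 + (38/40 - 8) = -19609/3300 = -5.94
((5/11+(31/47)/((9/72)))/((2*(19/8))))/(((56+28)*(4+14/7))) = 2963/1237698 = 0.00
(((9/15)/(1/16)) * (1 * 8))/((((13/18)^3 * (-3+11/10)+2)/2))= 8957952/74897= 119.60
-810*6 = -4860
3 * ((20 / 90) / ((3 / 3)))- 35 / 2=-101 / 6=-16.83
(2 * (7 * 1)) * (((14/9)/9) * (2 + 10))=784/27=29.04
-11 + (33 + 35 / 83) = 1861 / 83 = 22.42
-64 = -64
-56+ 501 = 445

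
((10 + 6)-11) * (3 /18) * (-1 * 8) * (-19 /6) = 190 /9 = 21.11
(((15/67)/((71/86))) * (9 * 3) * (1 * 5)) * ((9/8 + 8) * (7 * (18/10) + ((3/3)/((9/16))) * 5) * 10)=71785.57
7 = 7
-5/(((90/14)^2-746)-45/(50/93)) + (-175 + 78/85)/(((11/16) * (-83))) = 91648140106/29979044315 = 3.06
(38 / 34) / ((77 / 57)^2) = 61731 / 100793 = 0.61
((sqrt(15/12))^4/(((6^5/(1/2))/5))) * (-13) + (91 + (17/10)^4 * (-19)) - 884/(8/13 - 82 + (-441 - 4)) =-23418962299313/354741120000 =-66.02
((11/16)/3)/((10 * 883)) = 11/423840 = 0.00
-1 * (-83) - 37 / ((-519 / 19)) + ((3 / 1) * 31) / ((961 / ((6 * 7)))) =1422574 / 16089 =88.42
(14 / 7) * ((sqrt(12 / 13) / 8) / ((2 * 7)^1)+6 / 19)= sqrt(39) / 364+12 / 19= 0.65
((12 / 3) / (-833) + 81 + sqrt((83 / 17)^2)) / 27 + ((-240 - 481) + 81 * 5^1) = -413860 / 1323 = -312.82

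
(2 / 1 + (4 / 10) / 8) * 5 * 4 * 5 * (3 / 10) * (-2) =-123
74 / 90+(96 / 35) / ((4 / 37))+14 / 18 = 944 / 35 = 26.97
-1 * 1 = -1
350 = 350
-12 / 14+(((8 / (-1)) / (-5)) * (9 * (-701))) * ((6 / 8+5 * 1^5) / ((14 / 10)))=-41460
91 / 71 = 1.28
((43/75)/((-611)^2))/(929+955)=43/52750257300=0.00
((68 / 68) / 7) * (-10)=-10 / 7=-1.43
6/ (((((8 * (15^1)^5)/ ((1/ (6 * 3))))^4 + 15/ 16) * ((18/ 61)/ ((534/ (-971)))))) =-173728/ 2221336547376713100000000000000014565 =-0.00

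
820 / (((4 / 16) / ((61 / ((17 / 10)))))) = 117694.12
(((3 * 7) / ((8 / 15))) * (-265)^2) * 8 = 22120875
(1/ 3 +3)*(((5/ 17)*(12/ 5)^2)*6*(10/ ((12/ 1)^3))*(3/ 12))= 5/ 102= 0.05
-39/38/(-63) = 13/798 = 0.02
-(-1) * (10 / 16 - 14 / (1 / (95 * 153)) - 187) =-1629411 / 8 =-203676.38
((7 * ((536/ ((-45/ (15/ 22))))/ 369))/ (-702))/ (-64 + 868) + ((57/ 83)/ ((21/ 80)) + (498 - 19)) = 7175891662145/ 14899606722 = 481.62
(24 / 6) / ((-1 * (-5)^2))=-4 / 25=-0.16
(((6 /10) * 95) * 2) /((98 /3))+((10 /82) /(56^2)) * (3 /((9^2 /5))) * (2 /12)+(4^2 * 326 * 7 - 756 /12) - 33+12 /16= 758608537849 /20829312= 36420.24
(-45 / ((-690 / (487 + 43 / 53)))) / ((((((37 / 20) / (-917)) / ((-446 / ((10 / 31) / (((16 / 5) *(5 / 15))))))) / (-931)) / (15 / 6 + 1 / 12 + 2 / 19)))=-13127708475067088 / 225515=-58212129902.96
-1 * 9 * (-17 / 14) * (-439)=-67167 / 14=-4797.64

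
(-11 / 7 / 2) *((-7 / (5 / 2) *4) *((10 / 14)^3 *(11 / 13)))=2.71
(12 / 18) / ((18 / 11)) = 11 / 27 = 0.41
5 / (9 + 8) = 5 / 17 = 0.29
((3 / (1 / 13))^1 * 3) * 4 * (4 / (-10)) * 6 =-5616 / 5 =-1123.20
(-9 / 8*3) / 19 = -27 / 152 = -0.18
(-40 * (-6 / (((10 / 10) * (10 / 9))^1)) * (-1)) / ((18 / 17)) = -204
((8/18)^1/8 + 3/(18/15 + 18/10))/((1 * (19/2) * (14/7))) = 1/18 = 0.06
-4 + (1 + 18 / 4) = 3 / 2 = 1.50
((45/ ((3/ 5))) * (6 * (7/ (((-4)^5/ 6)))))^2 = 22325625/ 65536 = 340.66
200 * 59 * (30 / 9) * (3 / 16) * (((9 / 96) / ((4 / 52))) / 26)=22125 / 64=345.70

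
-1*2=-2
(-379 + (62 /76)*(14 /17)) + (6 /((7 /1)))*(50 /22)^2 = -373.90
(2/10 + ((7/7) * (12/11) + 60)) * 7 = 23597/55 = 429.04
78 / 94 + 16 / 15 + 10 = 8387 / 705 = 11.90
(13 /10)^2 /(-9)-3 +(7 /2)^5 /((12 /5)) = 6210817 /28800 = 215.65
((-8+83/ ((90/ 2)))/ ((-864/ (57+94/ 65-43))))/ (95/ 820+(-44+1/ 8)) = -2850607/ 1133528175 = -0.00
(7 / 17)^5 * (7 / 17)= 117649 / 24137569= 0.00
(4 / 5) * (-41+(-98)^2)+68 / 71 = 2716232 / 355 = 7651.36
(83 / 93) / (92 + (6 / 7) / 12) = 0.01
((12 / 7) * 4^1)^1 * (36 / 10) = 864 / 35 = 24.69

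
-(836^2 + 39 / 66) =-15375725 / 22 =-698896.59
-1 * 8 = -8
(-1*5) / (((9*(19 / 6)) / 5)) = -50 / 57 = -0.88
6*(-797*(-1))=4782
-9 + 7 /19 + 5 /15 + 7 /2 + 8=3.20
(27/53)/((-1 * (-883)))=27/46799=0.00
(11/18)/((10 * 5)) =11/900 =0.01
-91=-91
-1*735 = -735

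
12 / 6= 2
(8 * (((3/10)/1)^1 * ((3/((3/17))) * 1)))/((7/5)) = 204/7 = 29.14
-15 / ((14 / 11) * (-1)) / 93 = 0.13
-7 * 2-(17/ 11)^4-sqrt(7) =-288495/ 14641-sqrt(7) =-22.35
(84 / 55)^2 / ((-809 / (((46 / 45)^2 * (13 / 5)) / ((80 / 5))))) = -1347892 / 2753128125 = -0.00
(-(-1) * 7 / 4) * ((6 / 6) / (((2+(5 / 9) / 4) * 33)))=3 / 121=0.02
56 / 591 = 0.09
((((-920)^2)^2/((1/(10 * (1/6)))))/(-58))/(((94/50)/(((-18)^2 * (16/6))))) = -12895073280000000/1363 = -9460802112986.06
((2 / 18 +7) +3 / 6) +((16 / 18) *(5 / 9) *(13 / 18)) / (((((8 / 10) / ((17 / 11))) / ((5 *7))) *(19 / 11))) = 597593 / 27702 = 21.57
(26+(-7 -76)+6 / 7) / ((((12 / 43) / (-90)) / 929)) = 235487565 / 14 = 16820540.36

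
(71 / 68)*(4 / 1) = 71 / 17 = 4.18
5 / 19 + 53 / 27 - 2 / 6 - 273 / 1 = -271.11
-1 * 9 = -9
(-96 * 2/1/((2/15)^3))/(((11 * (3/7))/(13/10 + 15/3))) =-1190700/11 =-108245.45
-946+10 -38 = -974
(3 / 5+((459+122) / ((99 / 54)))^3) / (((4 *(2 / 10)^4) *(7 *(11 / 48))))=317719170409500 / 102487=3100092405.96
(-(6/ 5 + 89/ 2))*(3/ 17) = -1371/ 170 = -8.06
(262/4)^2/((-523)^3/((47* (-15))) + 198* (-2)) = 12098505/571105948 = 0.02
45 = 45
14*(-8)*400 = -44800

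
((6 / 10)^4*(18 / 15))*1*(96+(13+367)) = 231336 / 3125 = 74.03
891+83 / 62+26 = 56937 / 62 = 918.34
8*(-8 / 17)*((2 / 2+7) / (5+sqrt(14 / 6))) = -4.61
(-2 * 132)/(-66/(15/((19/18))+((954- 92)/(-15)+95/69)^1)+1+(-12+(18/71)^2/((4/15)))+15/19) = 6941392999464/220692814241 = 31.45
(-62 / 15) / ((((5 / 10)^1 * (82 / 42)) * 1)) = -4.23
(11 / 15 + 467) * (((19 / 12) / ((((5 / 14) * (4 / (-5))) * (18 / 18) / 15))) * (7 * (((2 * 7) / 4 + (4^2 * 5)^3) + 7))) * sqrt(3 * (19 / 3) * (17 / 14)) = -119442833461 * sqrt(4522) / 12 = -669335917178.36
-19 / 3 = -6.33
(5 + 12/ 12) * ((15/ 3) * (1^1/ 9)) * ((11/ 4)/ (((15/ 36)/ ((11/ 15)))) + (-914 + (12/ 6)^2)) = -15086/ 5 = -3017.20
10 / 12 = 5 / 6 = 0.83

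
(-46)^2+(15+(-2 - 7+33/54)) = 38207/18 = 2122.61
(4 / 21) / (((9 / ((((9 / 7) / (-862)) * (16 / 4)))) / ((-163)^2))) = -212552 / 63357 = -3.35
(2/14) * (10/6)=5/21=0.24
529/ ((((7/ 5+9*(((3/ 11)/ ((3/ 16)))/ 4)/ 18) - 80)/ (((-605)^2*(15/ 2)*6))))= -111112307.41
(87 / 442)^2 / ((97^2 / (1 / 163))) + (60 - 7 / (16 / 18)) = 31235731103037 / 599246639576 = 52.13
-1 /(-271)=1 /271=0.00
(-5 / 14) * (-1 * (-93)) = -465 / 14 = -33.21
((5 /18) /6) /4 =5 /432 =0.01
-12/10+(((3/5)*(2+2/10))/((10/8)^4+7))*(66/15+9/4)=-81654/302125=-0.27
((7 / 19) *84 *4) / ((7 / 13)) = 4368 / 19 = 229.89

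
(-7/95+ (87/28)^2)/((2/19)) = 713567/7840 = 91.02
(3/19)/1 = 3/19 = 0.16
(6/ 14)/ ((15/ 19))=19/ 35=0.54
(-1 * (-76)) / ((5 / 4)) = 304 / 5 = 60.80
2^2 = 4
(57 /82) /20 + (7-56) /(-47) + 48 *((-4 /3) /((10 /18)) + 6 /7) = -39376999 /539560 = -72.98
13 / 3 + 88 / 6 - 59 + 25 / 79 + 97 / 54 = -37.89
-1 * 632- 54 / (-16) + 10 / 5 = -5013 / 8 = -626.62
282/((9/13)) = 1222/3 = 407.33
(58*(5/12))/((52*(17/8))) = 145/663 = 0.22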